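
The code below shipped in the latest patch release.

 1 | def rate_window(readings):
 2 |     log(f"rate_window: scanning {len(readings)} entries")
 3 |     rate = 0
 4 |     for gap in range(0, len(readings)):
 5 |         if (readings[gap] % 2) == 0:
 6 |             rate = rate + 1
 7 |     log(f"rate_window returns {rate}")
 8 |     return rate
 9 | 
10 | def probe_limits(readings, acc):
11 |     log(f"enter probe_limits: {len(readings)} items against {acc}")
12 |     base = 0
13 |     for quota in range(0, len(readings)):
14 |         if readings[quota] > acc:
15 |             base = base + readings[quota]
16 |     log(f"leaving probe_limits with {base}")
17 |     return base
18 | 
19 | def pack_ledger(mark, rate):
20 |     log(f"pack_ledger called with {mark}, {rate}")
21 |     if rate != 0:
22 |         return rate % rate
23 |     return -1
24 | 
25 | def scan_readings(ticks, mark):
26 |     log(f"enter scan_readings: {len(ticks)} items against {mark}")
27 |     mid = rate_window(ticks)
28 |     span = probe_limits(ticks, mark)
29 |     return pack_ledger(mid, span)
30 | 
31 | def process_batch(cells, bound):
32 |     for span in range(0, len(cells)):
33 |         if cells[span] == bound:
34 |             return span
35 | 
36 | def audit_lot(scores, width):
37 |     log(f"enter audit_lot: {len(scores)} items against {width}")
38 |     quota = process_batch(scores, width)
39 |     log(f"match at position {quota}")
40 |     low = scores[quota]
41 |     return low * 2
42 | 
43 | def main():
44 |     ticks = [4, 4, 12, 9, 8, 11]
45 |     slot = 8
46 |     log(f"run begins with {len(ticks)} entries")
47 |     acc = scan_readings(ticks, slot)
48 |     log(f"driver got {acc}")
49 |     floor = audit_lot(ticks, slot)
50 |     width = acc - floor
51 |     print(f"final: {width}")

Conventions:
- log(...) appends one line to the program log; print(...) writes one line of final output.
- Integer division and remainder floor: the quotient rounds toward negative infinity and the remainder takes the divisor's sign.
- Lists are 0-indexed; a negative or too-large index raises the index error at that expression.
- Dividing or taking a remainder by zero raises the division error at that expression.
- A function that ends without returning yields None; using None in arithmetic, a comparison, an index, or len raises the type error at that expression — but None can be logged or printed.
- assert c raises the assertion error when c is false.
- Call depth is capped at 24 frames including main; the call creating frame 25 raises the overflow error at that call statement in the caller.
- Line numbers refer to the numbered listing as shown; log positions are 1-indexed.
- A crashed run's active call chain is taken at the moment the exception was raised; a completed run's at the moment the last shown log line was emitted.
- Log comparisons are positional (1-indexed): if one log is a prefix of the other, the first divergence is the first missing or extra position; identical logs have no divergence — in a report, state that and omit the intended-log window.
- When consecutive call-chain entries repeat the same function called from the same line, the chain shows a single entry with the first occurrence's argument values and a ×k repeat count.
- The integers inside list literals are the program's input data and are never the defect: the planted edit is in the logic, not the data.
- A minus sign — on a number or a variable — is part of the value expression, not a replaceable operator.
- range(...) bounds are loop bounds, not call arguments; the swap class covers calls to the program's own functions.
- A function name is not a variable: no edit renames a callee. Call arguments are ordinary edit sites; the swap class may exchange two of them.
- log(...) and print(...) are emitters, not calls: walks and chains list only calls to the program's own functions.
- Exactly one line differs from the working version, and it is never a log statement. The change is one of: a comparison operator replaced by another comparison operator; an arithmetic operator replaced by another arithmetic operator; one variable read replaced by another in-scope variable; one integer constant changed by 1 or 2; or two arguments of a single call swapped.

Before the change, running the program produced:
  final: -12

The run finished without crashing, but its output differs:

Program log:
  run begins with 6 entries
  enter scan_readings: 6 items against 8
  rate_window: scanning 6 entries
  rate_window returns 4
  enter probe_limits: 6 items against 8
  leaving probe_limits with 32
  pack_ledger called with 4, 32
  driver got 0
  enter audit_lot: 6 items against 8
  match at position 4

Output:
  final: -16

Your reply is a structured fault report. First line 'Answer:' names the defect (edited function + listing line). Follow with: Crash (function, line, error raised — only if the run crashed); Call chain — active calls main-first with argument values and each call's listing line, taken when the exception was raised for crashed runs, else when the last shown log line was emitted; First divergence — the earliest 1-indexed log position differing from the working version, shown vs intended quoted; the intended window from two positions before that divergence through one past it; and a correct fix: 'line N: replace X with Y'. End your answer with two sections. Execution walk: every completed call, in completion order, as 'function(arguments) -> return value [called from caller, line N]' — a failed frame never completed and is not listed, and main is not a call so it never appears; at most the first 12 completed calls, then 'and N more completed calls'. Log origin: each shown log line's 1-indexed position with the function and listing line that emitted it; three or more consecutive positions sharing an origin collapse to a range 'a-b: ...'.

Answer: the defect is in pack_ledger at line 22.
Core observation: The log first diverges at position 8: the faulty run prints 'driver got 0' where the working version prints 'driver got 4'.
Call chain: main -> audit_lot([4, 4, 12, 9, 8, 11], 8) (called at line 49).
First divergence: position 8; shown 'driver got 0' vs intended 'driver got 4'.
Intended log window:
  6: leaving probe_limits with 32
  7: pack_ledger called with 4, 32
  8: driver got 4
  9: enter audit_lot: 6 items against 8
Execution walk:
  rate_window([4, 4, 12, 9, 8, 11]) -> 4  [called from scan_readings, line 27]
  probe_limits([4, 4, 12, 9, 8, 11], 8) -> 32  [called from scan_readings, line 28]
  pack_ledger(4, 32) -> 0  [called from scan_readings, line 29]
  scan_readings([4, 4, 12, 9, 8, 11], 8) -> 0  [called from main, line 47]
  process_batch([4, 4, 12, 9, 8, 11], 8) -> 4  [called from audit_lot, line 38]
  audit_lot([4, 4, 12, 9, 8, 11], 8) -> 16  [called from main, line 49]
Origin of each log line:
  1: logged in main at line 46
  2: logged in scan_readings at line 26
  3: logged in rate_window at line 2
  4: logged in rate_window at line 7
  5: logged in probe_limits at line 11
  6: logged in probe_limits at line 16
  7: logged in pack_ledger at line 20
  8: logged in main at line 48
  9: logged in audit_lot at line 37
  10: logged in audit_lot at line 39
A correct fix: line 22: replace `rate % rate` with `mark % rate`.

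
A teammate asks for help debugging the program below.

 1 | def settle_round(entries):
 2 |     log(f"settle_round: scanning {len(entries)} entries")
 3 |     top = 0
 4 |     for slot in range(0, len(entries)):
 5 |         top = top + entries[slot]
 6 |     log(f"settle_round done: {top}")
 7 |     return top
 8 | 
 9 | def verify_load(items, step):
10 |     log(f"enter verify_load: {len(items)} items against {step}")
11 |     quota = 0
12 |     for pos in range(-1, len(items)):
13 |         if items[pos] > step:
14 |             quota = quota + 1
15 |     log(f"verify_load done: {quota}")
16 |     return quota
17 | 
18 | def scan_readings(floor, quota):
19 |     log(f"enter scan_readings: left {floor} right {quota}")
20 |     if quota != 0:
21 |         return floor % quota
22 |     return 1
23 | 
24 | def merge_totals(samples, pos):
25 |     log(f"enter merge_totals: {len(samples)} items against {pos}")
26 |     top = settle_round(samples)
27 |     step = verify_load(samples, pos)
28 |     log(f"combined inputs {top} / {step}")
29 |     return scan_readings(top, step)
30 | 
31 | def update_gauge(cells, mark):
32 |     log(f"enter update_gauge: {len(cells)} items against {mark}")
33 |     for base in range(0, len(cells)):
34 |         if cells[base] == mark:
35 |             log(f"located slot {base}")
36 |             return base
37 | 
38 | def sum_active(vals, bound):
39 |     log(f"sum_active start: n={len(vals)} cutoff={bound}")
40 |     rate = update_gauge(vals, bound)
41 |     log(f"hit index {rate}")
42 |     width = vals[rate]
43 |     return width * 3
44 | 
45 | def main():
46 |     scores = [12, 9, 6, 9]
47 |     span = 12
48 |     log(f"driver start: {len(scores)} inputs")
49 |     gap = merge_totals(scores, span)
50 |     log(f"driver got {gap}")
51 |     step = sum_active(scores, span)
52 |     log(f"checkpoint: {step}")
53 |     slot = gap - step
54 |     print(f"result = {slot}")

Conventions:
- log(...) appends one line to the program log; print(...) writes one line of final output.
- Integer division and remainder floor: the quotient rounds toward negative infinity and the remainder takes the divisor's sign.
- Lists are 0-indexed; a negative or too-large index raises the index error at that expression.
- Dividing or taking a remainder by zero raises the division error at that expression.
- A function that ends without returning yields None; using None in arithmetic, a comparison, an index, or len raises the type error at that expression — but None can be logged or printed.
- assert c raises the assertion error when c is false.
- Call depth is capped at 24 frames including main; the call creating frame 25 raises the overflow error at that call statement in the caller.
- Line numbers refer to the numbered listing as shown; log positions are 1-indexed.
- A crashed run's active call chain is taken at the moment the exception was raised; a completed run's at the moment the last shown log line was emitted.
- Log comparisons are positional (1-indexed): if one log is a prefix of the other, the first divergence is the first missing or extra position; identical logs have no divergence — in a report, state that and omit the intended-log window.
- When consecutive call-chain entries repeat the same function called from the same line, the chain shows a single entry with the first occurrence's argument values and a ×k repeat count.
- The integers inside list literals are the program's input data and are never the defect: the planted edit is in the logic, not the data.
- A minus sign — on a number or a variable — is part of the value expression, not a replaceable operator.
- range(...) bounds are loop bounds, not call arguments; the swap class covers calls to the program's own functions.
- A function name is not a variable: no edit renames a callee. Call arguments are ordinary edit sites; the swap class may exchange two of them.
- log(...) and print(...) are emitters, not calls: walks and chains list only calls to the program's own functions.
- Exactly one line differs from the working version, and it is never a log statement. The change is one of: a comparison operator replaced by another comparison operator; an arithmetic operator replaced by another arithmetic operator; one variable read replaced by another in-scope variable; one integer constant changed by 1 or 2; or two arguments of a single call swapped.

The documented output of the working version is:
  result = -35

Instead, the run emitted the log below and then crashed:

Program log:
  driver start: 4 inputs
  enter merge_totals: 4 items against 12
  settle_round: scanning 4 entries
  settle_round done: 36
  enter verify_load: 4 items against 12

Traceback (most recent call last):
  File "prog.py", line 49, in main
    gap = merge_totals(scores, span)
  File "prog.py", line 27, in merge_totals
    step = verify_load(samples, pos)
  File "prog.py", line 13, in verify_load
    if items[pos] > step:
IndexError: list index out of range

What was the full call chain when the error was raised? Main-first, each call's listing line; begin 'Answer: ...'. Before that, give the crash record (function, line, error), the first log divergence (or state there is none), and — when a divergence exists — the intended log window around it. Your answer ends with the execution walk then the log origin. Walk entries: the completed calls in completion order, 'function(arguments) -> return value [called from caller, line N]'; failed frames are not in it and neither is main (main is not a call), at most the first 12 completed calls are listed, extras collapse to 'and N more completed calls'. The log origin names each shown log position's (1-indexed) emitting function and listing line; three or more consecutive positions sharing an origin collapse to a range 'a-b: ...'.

Answer: main -> merge_totals (called at line 49) -> verify_load (called at line 27).
The tell: A complete run would log 'verify_load done: 0' next, but this one stopped at 5 lines.
Crash: verify_load, line 13, IndexError.
First divergence: position 6; the shown log stops at 5 lines while the working version next logs 'verify_load done: 0'.
Intended log window:
  4: settle_round done: 36
  5: enter verify_load: 4 items against 12
  6: verify_load done: 0
  7: combined inputs 36 / 0
Execution walk:
  settle_round([12, 9, 6, 9]) -> 36  [called from merge_totals, line 26]
Log origins:
  1: logged in main at line 48
  2: logged in merge_totals at line 25
  3: logged in settle_round at line 2
  4: logged in settle_round at line 6
  5: logged in verify_load at line 10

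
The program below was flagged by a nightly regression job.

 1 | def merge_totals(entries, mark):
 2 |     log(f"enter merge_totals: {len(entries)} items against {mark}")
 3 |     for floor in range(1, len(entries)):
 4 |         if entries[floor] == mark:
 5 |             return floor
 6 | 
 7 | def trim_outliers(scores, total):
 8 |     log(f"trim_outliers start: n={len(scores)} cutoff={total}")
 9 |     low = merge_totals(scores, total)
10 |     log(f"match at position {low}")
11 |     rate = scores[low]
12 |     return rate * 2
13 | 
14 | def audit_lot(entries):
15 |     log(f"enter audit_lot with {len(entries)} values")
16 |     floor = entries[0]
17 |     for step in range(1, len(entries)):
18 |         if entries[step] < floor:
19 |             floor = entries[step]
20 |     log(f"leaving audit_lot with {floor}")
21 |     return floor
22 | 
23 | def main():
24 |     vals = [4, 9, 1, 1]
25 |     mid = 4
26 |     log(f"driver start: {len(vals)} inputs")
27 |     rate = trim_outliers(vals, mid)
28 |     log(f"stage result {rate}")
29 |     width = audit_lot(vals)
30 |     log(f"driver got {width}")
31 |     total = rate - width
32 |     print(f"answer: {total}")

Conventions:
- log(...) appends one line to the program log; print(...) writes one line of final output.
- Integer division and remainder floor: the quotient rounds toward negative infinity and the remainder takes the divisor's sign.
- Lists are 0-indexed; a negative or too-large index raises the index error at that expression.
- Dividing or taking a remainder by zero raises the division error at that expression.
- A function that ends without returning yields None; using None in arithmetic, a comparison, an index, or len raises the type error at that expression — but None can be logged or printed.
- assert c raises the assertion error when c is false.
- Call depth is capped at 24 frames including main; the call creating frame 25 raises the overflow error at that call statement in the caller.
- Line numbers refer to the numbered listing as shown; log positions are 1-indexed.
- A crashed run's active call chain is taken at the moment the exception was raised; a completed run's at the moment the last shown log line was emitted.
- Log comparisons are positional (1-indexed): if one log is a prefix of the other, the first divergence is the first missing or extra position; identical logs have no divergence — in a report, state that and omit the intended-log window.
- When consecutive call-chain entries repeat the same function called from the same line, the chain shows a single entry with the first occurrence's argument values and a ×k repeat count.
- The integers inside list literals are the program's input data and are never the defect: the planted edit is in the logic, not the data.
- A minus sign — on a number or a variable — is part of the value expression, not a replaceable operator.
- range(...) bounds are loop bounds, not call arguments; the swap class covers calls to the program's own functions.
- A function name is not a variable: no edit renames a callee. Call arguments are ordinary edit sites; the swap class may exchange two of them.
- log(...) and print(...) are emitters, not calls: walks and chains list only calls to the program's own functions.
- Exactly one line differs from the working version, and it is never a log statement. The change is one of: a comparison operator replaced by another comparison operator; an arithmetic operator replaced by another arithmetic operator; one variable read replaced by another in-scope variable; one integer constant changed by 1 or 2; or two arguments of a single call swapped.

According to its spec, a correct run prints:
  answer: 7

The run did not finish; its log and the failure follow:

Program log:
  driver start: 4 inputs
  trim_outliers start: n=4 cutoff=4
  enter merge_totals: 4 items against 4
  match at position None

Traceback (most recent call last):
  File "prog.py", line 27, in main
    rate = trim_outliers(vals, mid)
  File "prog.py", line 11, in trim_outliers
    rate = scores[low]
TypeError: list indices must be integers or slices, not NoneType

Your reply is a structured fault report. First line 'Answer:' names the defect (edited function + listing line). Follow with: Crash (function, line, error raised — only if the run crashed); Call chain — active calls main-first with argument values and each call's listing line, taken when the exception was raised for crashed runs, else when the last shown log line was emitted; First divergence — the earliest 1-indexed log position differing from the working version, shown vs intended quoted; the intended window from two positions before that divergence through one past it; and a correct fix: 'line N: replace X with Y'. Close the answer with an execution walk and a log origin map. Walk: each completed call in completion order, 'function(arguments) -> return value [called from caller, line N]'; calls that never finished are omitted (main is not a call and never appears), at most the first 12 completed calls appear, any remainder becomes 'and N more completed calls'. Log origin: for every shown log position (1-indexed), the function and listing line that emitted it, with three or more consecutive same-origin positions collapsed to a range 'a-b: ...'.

Answer: the defect is in merge_totals at line 3.
The tell: The earliest visible damage is log position 4 — 'match at position None' rather than the intended 'match at position 0'.
Crash: trim_outliers, line 11, TypeError.
Call chain: main -> trim_outliers([4, 9, 1, 1], 4) (called at line 27).
First divergence: position 4 — the shown line 'match at position None' should read 'match at position 0'.
Intended log window:
  2: trim_outliers start: n=4 cutoff=4
  3: enter merge_totals: 4 items against 4
  4: match at position 0
  5: stage result 8
Execution walk:
  merge_totals([4, 9, 1, 1], 4) -> None  [called from trim_outliers, line 9]
Log origins:
  1: from main, line 26
  2: from trim_outliers, line 8
  3: from merge_totals, line 2
  4: from trim_outliers, line 10
A correct fix: line 3: replace `1` with `0`.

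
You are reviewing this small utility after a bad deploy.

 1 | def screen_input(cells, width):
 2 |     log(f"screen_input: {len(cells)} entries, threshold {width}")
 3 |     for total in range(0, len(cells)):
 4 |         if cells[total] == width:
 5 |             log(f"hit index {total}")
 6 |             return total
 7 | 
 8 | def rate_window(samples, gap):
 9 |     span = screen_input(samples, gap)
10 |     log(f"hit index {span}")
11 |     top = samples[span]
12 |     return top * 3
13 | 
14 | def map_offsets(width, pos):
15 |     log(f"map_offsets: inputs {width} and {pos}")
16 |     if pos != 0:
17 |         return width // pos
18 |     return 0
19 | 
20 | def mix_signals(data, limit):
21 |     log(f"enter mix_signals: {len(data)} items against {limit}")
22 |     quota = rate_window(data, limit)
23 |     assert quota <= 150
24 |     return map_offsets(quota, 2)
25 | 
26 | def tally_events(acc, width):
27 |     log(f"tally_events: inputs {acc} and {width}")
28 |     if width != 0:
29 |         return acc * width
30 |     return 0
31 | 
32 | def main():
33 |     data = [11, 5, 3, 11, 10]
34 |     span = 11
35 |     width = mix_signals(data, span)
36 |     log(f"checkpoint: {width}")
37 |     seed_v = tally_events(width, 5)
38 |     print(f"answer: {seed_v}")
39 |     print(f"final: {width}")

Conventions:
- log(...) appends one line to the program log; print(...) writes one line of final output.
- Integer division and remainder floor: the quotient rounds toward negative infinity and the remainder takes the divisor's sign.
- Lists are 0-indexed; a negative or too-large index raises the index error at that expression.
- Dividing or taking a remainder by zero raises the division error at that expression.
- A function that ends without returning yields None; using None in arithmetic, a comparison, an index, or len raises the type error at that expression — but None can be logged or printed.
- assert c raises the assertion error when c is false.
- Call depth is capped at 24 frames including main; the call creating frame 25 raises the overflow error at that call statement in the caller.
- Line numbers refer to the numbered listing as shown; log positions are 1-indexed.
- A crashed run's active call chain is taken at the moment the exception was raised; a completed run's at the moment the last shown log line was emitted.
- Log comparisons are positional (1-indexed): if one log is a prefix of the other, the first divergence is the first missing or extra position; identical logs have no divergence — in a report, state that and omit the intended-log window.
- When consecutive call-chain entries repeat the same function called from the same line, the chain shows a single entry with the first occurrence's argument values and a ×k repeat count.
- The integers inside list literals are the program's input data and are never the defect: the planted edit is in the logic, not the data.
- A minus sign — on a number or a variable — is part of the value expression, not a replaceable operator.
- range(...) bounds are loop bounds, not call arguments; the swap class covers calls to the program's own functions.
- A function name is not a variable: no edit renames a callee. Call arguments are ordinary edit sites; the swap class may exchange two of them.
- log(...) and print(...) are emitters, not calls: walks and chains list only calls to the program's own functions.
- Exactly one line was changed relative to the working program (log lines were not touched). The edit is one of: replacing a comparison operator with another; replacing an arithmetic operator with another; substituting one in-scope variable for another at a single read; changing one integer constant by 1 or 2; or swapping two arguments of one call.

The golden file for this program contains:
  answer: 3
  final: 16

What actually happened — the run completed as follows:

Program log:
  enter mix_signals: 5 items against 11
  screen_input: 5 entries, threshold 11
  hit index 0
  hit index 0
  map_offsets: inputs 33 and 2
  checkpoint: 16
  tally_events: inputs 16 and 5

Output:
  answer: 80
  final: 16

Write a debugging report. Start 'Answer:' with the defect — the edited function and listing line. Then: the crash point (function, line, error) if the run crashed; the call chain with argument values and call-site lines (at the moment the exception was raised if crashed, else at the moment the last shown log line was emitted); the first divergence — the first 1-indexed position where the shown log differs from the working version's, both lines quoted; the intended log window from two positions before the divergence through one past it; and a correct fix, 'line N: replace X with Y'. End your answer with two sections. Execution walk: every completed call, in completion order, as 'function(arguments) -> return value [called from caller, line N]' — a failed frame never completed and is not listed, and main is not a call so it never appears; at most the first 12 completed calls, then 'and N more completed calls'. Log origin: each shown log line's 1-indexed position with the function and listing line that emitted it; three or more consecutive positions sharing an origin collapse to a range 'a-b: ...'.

Answer: the defect is in tally_events at line 29.
Core observation: No log line changed; the fault shows up purely in the output.
Call chain: main -> tally_events(16, 5) (called at line 37).
First divergence: none — the logs agree in full.
Execution walk:
  screen_input([11, 5, 3, 11, 10], 11) -> 0  [called from rate_window, line 9]
  rate_window([11, 5, 3, 11, 10], 11) -> 33  [called from mix_signals, line 22]
  map_offsets(33, 2) -> 16  [called from mix_signals, line 24]
  mix_signals([11, 5, 3, 11, 10], 11) -> 16  [called from main, line 35]
  tally_events(16, 5) -> 80  [called from main, line 37]
Origin of each log line:
  1: from mix_signals, line 21
  2: from screen_input, line 2
  3: from screen_input, line 5
  4: from rate_window, line 10
  5: from map_offsets, line 15
  6: from main, line 36
  7: from tally_events, line 27
A correct fix: line 29: replace `*` with `//`.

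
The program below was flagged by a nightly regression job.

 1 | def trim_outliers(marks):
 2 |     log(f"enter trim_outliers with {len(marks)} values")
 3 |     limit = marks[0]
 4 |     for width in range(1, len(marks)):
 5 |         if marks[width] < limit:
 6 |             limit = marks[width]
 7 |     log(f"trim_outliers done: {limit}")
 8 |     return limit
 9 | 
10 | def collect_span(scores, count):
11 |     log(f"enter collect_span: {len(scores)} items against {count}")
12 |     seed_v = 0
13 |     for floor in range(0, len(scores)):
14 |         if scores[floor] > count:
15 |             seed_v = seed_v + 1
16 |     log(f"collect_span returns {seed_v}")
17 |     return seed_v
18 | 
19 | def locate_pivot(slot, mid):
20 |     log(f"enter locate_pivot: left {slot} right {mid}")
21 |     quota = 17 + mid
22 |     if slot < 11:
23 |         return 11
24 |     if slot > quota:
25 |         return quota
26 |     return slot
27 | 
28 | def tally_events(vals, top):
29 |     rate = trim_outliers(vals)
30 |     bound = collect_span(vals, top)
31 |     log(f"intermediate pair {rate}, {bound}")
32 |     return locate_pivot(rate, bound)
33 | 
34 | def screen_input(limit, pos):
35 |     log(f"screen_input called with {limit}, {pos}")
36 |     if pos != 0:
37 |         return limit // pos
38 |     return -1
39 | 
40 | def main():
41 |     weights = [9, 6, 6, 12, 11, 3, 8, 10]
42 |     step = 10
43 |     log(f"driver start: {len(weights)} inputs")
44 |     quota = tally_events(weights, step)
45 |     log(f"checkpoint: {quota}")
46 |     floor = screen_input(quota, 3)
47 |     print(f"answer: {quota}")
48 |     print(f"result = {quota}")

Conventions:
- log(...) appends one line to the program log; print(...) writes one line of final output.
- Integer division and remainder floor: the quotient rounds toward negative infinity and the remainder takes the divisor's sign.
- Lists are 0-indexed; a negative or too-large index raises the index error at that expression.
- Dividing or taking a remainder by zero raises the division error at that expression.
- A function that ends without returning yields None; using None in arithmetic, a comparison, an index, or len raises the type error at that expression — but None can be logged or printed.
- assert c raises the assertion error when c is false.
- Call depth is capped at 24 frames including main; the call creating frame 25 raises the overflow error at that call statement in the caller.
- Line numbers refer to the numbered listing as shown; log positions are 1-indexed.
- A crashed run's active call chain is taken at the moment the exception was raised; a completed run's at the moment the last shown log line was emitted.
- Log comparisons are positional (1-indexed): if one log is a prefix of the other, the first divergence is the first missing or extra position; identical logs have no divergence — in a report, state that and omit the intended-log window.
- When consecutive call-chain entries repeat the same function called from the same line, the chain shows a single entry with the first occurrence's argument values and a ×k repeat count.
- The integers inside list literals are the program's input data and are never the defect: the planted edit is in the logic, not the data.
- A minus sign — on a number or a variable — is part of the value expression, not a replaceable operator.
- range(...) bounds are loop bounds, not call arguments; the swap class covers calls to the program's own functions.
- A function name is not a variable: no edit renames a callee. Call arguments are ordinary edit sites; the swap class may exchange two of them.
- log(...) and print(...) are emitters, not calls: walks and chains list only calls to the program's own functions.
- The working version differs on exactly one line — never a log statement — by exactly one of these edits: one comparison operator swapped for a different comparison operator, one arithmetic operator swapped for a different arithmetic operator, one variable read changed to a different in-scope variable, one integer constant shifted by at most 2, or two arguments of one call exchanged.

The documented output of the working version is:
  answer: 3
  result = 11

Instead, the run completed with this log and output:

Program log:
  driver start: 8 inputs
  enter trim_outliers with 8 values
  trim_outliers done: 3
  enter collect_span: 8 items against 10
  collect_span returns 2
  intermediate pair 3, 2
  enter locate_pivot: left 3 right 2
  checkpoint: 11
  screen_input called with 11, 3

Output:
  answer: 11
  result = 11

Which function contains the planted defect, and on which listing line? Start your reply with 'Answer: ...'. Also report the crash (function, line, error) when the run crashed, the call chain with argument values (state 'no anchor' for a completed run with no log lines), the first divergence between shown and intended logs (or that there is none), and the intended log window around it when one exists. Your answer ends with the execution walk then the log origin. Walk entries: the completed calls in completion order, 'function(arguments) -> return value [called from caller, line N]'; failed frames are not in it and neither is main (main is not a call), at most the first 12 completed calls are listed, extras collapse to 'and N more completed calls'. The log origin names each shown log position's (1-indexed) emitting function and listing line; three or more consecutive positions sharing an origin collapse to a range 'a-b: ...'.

Answer: the defect is in main at line 47.
Key observation: Every logged value matches the working version; the printed result is what differs.
Call chain: main -> screen_input(11, 3) (called at line 46).
First divergence: there is none — every log position agrees.
Execution walk:
  trim_outliers([9, 6, 6, 12, 11, 3, 8, 10]) -> 3  [called from tally_events, line 29]
  collect_span([9, 6, 6, 12, 11, 3, 8, 10], 10) -> 2  [called from tally_events, line 30]
  locate_pivot(3, 2) -> 11  [called from tally_events, line 32]
  tally_events([9, 6, 6, 12, 11, 3, 8, 10], 10) -> 11  [called from main, line 44]
  screen_input(11, 3) -> 3  [called from main, line 46]
Log origins:
  1: emitted by main (line 43)
  2: emitted by trim_outliers (line 2)
  3: emitted by trim_outliers (line 7)
  4: emitted by collect_span (line 11)
  5: emitted by collect_span (line 16)
  6: emitted by tally_events (line 31)
  7: emitted by locate_pivot (line 20)
  8: emitted by main (line 45)
  9: emitted by screen_input (line 35)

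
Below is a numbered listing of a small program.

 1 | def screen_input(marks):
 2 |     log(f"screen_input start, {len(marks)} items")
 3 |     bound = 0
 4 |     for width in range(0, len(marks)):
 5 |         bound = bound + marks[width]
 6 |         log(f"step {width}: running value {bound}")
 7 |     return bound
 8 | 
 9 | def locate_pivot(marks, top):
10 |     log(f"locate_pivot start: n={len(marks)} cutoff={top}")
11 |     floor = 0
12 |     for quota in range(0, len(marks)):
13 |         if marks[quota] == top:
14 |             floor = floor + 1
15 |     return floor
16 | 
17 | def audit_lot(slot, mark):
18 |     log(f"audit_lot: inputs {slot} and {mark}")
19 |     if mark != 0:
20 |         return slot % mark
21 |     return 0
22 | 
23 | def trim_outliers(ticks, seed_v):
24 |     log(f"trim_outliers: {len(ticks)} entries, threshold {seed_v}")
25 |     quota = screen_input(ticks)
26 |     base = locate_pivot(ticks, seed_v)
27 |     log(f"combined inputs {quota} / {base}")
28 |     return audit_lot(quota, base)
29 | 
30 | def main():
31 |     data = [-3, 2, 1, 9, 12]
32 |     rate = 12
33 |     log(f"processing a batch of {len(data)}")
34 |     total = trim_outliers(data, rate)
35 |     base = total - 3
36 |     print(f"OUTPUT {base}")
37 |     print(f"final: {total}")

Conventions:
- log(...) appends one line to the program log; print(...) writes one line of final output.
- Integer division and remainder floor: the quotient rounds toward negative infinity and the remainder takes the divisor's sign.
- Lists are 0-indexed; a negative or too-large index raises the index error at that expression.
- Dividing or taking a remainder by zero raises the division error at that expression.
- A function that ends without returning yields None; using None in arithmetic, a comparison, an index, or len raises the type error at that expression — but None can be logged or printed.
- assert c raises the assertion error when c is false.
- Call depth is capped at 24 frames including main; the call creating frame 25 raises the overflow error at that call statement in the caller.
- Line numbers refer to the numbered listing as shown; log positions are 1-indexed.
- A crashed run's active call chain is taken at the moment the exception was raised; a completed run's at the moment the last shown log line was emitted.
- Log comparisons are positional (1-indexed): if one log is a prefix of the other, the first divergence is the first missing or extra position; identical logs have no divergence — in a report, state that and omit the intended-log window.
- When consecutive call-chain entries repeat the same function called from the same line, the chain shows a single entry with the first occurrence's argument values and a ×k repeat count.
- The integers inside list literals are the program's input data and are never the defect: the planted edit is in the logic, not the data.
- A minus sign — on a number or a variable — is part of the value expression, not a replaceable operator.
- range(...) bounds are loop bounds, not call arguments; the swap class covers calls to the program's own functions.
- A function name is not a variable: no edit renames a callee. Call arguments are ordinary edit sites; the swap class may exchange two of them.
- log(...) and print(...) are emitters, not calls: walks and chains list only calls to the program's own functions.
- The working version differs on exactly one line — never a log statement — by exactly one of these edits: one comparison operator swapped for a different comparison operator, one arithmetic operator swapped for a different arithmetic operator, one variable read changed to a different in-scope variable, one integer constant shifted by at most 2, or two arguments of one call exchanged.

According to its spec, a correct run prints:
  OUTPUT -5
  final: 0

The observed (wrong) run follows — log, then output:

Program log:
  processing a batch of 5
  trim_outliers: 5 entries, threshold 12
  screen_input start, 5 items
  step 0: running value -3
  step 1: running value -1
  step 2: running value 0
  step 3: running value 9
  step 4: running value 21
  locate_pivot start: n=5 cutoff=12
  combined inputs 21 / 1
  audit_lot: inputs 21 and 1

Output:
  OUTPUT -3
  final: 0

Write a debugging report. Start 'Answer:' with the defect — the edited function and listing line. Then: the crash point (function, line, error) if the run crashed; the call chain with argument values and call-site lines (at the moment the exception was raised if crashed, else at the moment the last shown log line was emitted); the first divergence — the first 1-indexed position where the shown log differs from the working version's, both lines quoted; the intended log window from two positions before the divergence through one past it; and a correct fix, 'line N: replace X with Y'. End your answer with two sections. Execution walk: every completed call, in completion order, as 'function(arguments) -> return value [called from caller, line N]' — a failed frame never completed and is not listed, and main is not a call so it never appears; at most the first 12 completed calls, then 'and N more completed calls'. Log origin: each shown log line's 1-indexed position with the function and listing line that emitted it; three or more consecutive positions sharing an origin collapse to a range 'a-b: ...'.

Answer: the defect is in main at line 35.
Key fact: No log line changed; the fault shows up purely in the output.
Call chain: main -> trim_outliers([-3, 2, 1, 9, 12], 12) (called at line 34) -> audit_lot(21, 1) (called at line 28).
First divergence: there is none — every log position agrees.
Execution walk:
  screen_input([-3, 2, 1, 9, 12]) -> 21  [called from trim_outliers, line 25]
  locate_pivot([-3, 2, 1, 9, 12], 12) -> 1  [called from trim_outliers, line 26]
  audit_lot(21, 1) -> 0  [called from trim_outliers, line 28]
  trim_outliers([-3, 2, 1, 9, 12], 12) -> 0  [called from main, line 34]
Log origins:
  1 — main, line 33
  2 — trim_outliers, line 24
  3 — screen_input, line 2
  4-8 — screen_input, line 6
  9 — locate_pivot, line 10
  10 — trim_outliers, line 27
  11 — audit_lot, line 18
A correct fix: line 35: replace `3` with `5`.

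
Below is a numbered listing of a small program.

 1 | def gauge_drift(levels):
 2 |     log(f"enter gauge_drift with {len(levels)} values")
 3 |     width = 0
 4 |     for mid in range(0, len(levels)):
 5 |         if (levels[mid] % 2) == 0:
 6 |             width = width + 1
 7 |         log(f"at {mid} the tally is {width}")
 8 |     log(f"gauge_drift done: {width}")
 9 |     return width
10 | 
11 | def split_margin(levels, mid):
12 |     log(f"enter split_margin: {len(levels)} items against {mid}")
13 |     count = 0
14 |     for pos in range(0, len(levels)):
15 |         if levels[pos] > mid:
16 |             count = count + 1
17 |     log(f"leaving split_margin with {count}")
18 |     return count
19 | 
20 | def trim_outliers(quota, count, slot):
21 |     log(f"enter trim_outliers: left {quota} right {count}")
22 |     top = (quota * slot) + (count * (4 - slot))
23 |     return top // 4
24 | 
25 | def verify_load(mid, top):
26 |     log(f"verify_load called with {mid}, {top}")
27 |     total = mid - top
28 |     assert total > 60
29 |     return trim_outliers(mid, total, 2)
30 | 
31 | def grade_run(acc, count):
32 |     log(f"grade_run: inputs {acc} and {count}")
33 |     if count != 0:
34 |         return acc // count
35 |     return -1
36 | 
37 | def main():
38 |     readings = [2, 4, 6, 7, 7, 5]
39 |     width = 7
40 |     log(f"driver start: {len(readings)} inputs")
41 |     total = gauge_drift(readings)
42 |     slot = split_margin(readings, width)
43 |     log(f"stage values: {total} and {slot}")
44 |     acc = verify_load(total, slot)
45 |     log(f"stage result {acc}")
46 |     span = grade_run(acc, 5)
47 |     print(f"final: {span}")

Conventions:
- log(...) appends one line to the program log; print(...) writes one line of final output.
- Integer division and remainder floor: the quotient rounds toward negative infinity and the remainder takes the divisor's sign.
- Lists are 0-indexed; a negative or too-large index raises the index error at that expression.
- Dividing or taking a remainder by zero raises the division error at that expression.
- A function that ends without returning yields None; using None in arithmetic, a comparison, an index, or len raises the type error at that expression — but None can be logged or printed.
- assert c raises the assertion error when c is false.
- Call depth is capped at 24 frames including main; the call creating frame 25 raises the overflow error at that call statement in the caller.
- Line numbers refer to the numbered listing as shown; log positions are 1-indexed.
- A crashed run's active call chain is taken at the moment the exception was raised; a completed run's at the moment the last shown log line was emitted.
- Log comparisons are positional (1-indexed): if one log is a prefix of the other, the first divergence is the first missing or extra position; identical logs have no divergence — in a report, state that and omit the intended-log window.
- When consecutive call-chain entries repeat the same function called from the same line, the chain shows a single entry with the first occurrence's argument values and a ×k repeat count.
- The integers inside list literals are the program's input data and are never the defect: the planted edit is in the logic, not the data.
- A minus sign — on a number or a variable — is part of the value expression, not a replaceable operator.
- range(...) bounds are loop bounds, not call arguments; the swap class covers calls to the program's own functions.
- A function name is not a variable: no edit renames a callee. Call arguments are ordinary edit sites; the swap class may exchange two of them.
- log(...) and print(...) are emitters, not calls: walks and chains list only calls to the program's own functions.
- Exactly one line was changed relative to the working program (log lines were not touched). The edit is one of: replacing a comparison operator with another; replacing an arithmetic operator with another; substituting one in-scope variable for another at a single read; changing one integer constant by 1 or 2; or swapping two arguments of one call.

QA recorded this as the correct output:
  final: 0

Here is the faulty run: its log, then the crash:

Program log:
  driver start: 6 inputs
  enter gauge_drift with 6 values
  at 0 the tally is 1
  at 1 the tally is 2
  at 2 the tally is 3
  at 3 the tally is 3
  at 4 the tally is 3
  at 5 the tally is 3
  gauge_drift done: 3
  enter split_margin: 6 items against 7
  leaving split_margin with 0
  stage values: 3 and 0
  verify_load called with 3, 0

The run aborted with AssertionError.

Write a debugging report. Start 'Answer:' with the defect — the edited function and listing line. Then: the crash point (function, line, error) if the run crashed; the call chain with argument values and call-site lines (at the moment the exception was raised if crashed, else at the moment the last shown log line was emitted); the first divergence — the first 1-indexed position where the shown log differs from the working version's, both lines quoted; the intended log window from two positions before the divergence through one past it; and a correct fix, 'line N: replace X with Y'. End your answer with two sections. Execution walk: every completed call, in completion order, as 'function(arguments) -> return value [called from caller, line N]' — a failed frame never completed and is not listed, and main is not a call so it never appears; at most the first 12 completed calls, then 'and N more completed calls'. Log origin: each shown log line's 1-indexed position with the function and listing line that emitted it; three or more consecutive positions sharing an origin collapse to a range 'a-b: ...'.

Answer: the defect is in verify_load at line 28.
Key observation: The shown log is a 13-line prefix of the intended one, whose next entry is 'enter trim_outliers: left 3 right 3'.
Crash: verify_load, line 28, AssertionError.
Call chain: main -> verify_load(3, 0) (called at line 44).
First divergence: position 14 (shown log ended at 13 lines; the working version continues: 'enter trim_outliers: left 3 right 3').
Intended log window:
  12: stage values: 3 and 0
  13: verify_load called with 3, 0
  14: enter trim_outliers: left 3 right 3
  15: stage result 3
Execution walk:
  gauge_drift([2, 4, 6, 7, 7, 5]) -> 3  [called from main, line 41]
  split_margin([2, 4, 6, 7, 7, 5], 7) -> 0  [called from main, line 42]
Origin of each log line:
  1: from main, line 40
  2: from gauge_drift, line 2
  3-8: from gauge_drift, line 7
  9: from gauge_drift, line 8
  10: from split_margin, line 12
  11: from split_margin, line 17
  12: from main, line 43
  13: from verify_load, line 26
A correct fix: line 28: replace `>` with `<=`.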